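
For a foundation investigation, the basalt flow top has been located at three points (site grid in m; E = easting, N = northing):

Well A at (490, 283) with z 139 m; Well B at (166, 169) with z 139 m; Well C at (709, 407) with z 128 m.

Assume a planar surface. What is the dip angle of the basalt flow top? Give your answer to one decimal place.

13.9°

Let the plane be z = a·E + b·N + c.
Well B−Well A: −324a − 114b = 0;  Well C−Well A: 219a + 124b = −11.
Solving gives a = 0.08245, b = −0.23432.
Gradient magnitude |∇z| = √(a² + b²) = √(0.00680 + 0.05491) = 0.24840.
True dip = arctan(0.24840) = 13.9°, dipping toward NNW (azimuth ≈ 341°).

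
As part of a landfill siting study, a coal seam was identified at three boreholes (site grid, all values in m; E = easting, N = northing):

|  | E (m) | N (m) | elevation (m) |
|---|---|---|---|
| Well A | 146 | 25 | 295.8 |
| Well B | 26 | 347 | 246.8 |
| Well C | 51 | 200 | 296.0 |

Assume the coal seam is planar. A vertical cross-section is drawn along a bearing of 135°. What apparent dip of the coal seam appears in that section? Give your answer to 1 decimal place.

Two edge vectors: Well A→Well B = (-120, 322, -49), Well A→Well C = (-95, 175, 0.2).
Normal n = (Well A→Well B) × (Well A→Well C) = (8639.4, 4679, 9590).
So ∂z/∂E = −n_x/n_z = −0.90088 and ∂z/∂N = −n_y/n_z = −0.48790.
Unit vector along 135° is (sin 135°, cos 135°) = (0.7071, -0.7071).
Slope in that direction = a·(0.7071) + b·(-0.7071) = −0.29202.
Apparent dip = arctan|0.29202| = 16.3° (true dip is 45.7°, so apparent ≤ true as expected).

16.3°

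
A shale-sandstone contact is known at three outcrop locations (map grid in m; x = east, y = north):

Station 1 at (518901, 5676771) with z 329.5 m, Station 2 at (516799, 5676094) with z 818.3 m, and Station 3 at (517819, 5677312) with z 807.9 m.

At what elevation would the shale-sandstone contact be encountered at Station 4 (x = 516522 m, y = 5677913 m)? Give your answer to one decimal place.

1369.2 m

Let the plane be z = a·x + b·y + c.
Station 2−Station 1: −2102a − 677b = 488.8;  Station 3−Station 1: −1082a + 541b = 478.4.
Solving gives a = −0.314659495, b = 0.254969364.
Then c = 329.5 − a·518901 − b·5676771 = −1283796.06.
At (516522, 5677913): z = −162528.6 + 1447693.9 − 1283796.06 = 1369.2 m.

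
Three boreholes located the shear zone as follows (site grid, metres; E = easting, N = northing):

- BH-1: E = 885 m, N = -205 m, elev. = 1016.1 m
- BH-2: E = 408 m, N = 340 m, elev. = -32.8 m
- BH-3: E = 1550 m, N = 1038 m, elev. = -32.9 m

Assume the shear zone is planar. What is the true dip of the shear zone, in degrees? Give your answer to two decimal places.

55.76°

Two edge vectors: BH-1→BH-2 = (-477, 545, -1048.9), BH-1→BH-3 = (665, 1243, -1049).
Normal n = (BH-1→BH-2) × (BH-1→BH-3) = (732077.7, -1197891.5, -955336).
So ∂z/∂E = −n_x/n_z = 0.76630 and ∂z/∂N = −n_y/n_z = −1.25390.
Gradient magnitude |∇z| = √(a² + b²) = √(0.58722 + 1.57225) = 1.46952.
True dip = arctan(1.46952) = 55.76°, dipping toward NNW (azimuth ≈ 329°).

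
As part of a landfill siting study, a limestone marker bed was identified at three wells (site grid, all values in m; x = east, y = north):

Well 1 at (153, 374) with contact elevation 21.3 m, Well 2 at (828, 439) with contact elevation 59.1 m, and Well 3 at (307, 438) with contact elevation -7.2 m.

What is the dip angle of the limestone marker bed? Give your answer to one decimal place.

37.4°

Two edge vectors: Well 1→Well 2 = (675, 65, 37.8), Well 1→Well 3 = (154, 64, -28.5).
Normal n = (Well 1→Well 2) × (Well 1→Well 3) = (-4271.7, 25058.7, 33190).
So ∂z/∂x = −n_x/n_z = 0.12870 and ∂z/∂y = −n_y/n_z = −0.75501.
Gradient magnitude |∇z| = √(a² + b²) = √(0.01656 + 0.57004) = 0.76590.
True dip = arctan(0.76590) = 37.4°, dipping toward N (azimuth ≈ 350°).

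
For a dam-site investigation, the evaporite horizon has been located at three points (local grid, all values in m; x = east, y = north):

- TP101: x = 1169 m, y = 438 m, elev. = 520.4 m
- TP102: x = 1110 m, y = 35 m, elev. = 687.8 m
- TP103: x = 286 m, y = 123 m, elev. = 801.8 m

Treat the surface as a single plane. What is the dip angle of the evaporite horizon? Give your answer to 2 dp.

Let the plane be z = a·x + b·y + c.
TP102−TP101: −59a − 403b = 167.4;  TP103−TP101: −883a − 315b = 281.4.
Solving gives a = −0.17990, b = −0.38905.
Gradient magnitude |∇z| = √(a² + b²) = √(0.03236 + 0.15136) = 0.42863.
True dip = arctan(0.42863) = 23.20°, dipping toward NNE (azimuth ≈ 025°).

23.20°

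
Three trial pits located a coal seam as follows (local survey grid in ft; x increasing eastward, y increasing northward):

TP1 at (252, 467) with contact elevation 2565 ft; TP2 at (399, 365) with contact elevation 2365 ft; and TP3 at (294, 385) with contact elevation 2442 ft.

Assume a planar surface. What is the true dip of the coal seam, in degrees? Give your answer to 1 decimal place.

53.3°

Two edge vectors: TP1→TP2 = (147, -102, -200), TP1→TP3 = (42, -82, -123).
Normal n = (TP1→TP2) × (TP1→TP3) = (-3854, 9681, -7770).
So ∂z/∂x = −n_x/n_z = −0.49601 and ∂z/∂y = −n_y/n_z = 1.24595.
Gradient magnitude |∇z| = √(a² + b²) = √(0.24603 + 1.55238) = 1.34105.
True dip = arctan(1.34105) = 53.3°, dipping toward SSE (azimuth ≈ 158°).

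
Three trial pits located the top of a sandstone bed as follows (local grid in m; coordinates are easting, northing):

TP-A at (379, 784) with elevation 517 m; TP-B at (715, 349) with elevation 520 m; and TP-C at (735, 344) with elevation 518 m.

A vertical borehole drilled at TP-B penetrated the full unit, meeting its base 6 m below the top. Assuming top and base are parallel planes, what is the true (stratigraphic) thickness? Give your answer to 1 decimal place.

Two edge vectors: TP-A→TP-B = (336, -435, 3), TP-A→TP-C = (356, -440, 1).
Normal n = (TP-A→TP-B) × (TP-A→TP-C) = (885, 732, 7020).
So ∂z/∂easting = −n_x/n_z = −0.12607 and ∂z/∂northing = −n_y/n_z = −0.10427.
|∇z| = √(a²+b²) = 0.16360, so dip δ = arctan(0.16360) = 9.29°.
True thickness = vertical thickness × cos δ = 6 × cos 9.29° = 5.9 m.

5.9 m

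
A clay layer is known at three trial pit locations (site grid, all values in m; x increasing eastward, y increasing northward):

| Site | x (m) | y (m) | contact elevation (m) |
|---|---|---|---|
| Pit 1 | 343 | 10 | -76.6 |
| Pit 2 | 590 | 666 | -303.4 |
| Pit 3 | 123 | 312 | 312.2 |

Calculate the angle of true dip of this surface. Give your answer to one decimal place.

56.2°

Let the plane be z = a·x + b·y + c.
Pit 2−Pit 1: 247a + 656b = −226.8;  Pit 3−Pit 1: −220a + 302b = 388.8.
Solving gives a = −1.47796, b = 0.21076.
Gradient magnitude |∇z| = √(a² + b²) = √(2.18437 + 0.04442) = 1.49291.
True dip = arctan(1.49291) = 56.2°, dipping toward E (azimuth ≈ 098°).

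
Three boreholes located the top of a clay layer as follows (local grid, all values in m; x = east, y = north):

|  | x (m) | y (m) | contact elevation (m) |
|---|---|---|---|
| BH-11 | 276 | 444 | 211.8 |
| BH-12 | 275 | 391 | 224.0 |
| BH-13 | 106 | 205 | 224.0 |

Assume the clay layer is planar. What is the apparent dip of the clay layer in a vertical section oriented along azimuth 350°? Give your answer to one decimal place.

15.5°

Let the plane be z = a·x + b·y + c.
BH-12−BH-11: −1a − 53b = 12.2;  BH-13−BH-11: −170a − 239b = 12.2.
Solving gives a = 0.25872, b = −0.23507.
Unit vector along 350° is (sin 350°, cos 350°) = (-0.1736, 0.9848).
Slope in that direction = a·(-0.1736) + b·(0.9848) = −0.27642.
Apparent dip = arctan|0.27642| = 15.5° (true dip is 19.3°, so apparent ≤ true as expected).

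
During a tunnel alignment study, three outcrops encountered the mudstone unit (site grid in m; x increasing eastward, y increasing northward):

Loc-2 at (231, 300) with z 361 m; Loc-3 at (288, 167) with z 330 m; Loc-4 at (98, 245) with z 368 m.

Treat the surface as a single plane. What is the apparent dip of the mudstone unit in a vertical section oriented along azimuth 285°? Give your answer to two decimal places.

9.57°

Let the plane be z = a·x + b·y + c.
Loc-3−Loc-2: 57a − 133b = −31;  Loc-4−Loc-2: −133a − 55b = 7.
Solving gives a = −0.12658, b = 0.17883.
Unit vector along 285° is (sin 285°, cos 285°) = (-0.9659, 0.2588).
Slope in that direction = a·(-0.9659) + b·(0.2588) = 0.16856.
Apparent dip = arctan|0.16856| = 9.57° (true dip is 12.4°, so apparent ≤ true as expected).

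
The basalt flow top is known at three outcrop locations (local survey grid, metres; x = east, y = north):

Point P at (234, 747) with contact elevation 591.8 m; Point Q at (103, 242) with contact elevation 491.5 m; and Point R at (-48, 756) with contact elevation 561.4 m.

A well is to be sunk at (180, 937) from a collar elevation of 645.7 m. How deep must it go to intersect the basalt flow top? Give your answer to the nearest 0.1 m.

Two edge vectors: Point P→Point Q = (-131, -505, -100.3), Point P→Point R = (-282, 9, -30.4).
Normal n = (Point P→Point Q) × (Point P→Point R) = (16254.7, 24302.2, -143589).
So ∂z/∂x = −n_x/n_z = 0.11320 and ∂z/∂y = −n_y/n_z = 0.16925.
Intercept c from Point P: 591.8 − 26.49 − 126.43 = 438.88.
At (180, 937): z_contact = 20.38 + 158.59 + 438.88 = 617.84 m.
Depth below ground = 645.7 − 617.84 = 27.9 m.

27.9 m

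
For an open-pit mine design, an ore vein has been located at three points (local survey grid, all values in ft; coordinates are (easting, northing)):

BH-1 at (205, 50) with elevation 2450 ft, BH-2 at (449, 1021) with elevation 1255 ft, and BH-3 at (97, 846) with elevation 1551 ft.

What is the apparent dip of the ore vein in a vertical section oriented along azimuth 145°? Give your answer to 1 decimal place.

38.8°

Two edge vectors: BH-1→BH-2 = (244, 971, -1195), BH-1→BH-3 = (-108, 796, -899).
Normal n = (BH-1→BH-2) × (BH-1→BH-3) = (78291, 348416, 299092).
So ∂z/∂E = −n_x/n_z = −0.26176 and ∂z/∂N = −n_y/n_z = −1.16491.
Unit vector along 145° is (sin 145°, cos 145°) = (0.5736, -0.8192).
Slope in that direction = a·(0.5736) + b·(-0.8192) = 0.80410.
Apparent dip = arctan|0.80410| = 38.8° (true dip is 50.1°, so apparent ≤ true as expected).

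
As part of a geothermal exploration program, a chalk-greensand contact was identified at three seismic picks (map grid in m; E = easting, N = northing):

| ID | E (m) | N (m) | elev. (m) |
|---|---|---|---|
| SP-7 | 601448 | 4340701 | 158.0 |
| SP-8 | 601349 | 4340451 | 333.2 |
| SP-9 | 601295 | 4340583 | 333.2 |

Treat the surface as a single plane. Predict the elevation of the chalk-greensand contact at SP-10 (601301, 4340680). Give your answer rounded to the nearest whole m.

293 m

Let the plane be z = a·E + b·N + c.
SP-8−SP-7: −99a − 250b = 175.2;  SP-9−SP-7: −153a − 118b = 175.2.
Solving gives a = −0.87046070, b = −0.35609756.
Then c = 158 − a·601448 − b·4340701 = 2069407.89.
At (601301, 4340680): z = −523408.9 − 1545705.6 + 2069407.89 = 293.4 m.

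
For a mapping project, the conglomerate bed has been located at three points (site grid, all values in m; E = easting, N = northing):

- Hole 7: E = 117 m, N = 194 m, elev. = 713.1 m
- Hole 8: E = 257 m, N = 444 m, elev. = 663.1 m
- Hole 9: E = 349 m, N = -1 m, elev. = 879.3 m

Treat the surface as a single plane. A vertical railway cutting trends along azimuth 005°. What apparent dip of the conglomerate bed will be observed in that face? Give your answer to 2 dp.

20.54°

Let the plane be z = a·E + b·N + c.
Hole 8−Hole 7: 140a + 250b = −50;  Hole 9−Hole 7: 232a − 195b = 166.2.
Solving gives a = 0.37280, b = −0.40877.
Unit vector along 005° is (sin 5°, cos 5°) = (0.0872, 0.9962).
Slope in that direction = a·(0.0872) + b·(0.9962) = −0.37472.
Apparent dip = arctan|0.37472| = 20.54° (true dip is 29.0°, so apparent ≤ true as expected).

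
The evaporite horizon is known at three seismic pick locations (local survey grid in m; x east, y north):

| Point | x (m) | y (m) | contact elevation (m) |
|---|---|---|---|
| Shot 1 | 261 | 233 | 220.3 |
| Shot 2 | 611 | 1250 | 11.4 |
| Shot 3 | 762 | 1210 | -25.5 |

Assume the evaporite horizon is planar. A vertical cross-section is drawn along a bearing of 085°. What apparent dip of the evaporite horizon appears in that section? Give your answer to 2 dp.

15.77°

Let the plane be z = a·x + b·y + c.
Shot 2−Shot 1: 350a + 1017b = −208.9;  Shot 3−Shot 1: 501a + 977b = −245.8.
Solving gives a = −0.27382, b = −0.11117.
Unit vector along 085° is (sin 85°, cos 85°) = (0.9962, 0.0872).
Slope in that direction = a·(0.9962) + b·(0.0872) = −0.28247.
Apparent dip = arctan|0.28247| = 15.77° (true dip is 16.5°, so apparent ≤ true as expected).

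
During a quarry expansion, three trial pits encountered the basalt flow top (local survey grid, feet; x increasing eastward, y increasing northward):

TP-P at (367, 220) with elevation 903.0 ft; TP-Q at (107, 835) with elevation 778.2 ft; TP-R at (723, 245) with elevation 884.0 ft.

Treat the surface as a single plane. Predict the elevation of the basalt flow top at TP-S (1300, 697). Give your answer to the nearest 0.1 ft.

Two edge vectors: TP-P→TP-Q = (-260, 615, -124.8), TP-P→TP-R = (356, 25, -19).
Normal n = (TP-P→TP-Q) × (TP-P→TP-R) = (-8565, -49368.8, -225440).
So ∂z/∂x = −n_x/n_z = −0.037992 and ∂z/∂y = −n_y/n_z = −0.218989.
Intercept c from TP-P: 903 + 13.94 + 48.18 = 965.12.
At (1300, 697): z = −49.4 − 152.6 + 965.12 = 763.1 ft.

763.1 ft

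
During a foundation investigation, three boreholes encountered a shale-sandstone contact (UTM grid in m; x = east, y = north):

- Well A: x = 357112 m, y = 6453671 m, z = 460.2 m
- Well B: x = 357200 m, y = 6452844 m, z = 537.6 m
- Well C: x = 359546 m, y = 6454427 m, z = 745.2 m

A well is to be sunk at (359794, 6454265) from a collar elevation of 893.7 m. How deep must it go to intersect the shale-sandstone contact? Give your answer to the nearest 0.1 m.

Let the plane be z = a·x + b·y + c.
Well B−Well A: 88a − 827b = 77.4;  Well C−Well A: 2434a + 756b = 285.
Solving gives a = 0.141484511, b = −0.078536110.
Then c = 460.2 − a·357112 − b·6453671 = 456780.60.
At (359794, 6454265): z_contact = 50905.28 − 506892.87 + 456780.60 = 793.01 m.
Depth below ground = 893.7 − 793.01 = 100.7 m.

100.7 m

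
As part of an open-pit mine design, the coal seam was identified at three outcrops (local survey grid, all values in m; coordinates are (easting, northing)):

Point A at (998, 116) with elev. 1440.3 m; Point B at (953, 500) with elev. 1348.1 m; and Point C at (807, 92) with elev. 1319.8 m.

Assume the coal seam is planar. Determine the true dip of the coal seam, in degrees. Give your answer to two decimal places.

33.89°

Let the plane be z = a·E + b·N + c.
Point B−Point A: −45a + 384b = −92.2;  Point C−Point A: −191a − 24b = −120.5.
Solving gives a = 0.65147, b = −0.16376.
Gradient magnitude |∇z| = √(a² + b²) = √(0.42441 + 0.02682) = 0.67173.
True dip = arctan(0.67173) = 33.89°, dipping toward WNW (azimuth ≈ 284°).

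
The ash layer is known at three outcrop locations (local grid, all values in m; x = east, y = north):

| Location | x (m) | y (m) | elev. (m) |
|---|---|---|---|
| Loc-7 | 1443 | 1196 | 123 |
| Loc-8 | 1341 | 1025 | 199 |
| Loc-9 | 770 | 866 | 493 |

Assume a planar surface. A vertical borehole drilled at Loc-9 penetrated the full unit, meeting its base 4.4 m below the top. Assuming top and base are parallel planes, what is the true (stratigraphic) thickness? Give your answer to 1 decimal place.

Let the plane be z = a·x + b·y + c.
Loc-8−Loc-7: −102a − 171b = 76;  Loc-9−Loc-7: −673a − 330b = 370.
Solving gives a = −0.46903, b = −0.16467.
|∇z| = √(a²+b²) = 0.49710, so dip δ = arctan(0.49710) = 26.43°.
True thickness = vertical thickness × cos δ = 4.4 × cos 26.43° = 3.9 m.

3.9 m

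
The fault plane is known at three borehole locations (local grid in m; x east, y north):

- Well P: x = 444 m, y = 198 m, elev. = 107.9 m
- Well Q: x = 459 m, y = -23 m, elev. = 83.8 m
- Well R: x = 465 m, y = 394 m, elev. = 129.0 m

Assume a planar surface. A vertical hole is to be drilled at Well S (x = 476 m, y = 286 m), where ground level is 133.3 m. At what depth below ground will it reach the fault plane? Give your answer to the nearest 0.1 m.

16.1 m

Two edge vectors: Well P→Well Q = (15, -221, -24.1), Well P→Well R = (21, 196, 21.1).
Normal n = (Well P→Well Q) × (Well P→Well R) = (60.5, -822.6, 7581).
So ∂z/∂x = −n_x/n_z = −0.00798 and ∂z/∂y = −n_y/n_z = 0.10851.
Intercept c from Well P: 107.9 + 3.54 − 21.48 = 89.96.
At (476, 286): z_contact = −3.80 + 31.03 + 89.96 = 117.19 m.
Depth below ground = 133.3 − 117.19 = 16.1 m.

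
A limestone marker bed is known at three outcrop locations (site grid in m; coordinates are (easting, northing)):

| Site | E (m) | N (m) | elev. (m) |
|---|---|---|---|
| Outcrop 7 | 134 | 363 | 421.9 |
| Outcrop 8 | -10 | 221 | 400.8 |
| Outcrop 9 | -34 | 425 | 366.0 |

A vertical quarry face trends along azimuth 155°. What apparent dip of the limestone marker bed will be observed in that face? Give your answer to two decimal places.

Let the plane be z = a·E + b·N + c.
Outcrop 8−Outcrop 7: −144a − 142b = −21.1;  Outcrop 9−Outcrop 7: −168a + 62b = −55.9.
Solving gives a = 0.28203, b = −0.13741.
Unit vector along 155° is (sin 155°, cos 155°) = (0.4226, -0.9063).
Slope in that direction = a·(0.4226) + b·(-0.9063) = 0.24372.
Apparent dip = arctan|0.24372| = 13.70° (true dip is 17.4°, so apparent ≤ true as expected).

13.70°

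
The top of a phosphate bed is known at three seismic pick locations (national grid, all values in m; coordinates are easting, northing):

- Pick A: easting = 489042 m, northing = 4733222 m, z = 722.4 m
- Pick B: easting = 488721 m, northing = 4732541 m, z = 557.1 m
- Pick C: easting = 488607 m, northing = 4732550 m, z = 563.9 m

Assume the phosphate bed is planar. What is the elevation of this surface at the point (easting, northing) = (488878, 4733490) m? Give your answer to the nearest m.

Two edge vectors: Pick A→Pick B = (-321, -681, -165.3), Pick A→Pick C = (-435, -672, -158.5).
Normal n = (Pick A→Pick B) × (Pick A→Pick C) = (-3143.1, 21027, -80523).
So ∂z/∂easting = −n_x/n_z = −0.03903357 and ∂z/∂northing = −n_y/n_z = 0.26113036.
Intercept c from Pick A: 722.4 + 19089.05 − 1235987.97 = −1216176.51.
At (488878, 4733490): z = −19082.7 + 1236057.9 − 1216176.51 = 798.8 m.

799 m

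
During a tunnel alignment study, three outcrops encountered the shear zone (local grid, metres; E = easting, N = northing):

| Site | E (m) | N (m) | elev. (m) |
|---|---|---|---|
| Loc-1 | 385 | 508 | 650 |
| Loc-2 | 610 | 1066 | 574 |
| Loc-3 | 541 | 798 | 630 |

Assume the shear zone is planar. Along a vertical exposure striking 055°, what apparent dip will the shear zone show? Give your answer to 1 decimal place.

12.2°

Two edge vectors: Loc-1→Loc-2 = (225, 558, -76), Loc-1→Loc-3 = (156, 290, -20).
Normal n = (Loc-1→Loc-2) × (Loc-1→Loc-3) = (10880, -7356, -21798).
So ∂z/∂E = −n_x/n_z = 0.49913 and ∂z/∂N = −n_y/n_z = −0.33746.
Unit vector along 055° is (sin 55°, cos 55°) = (0.8192, 0.5736).
Slope in that direction = a·(0.8192) + b·(0.5736) = 0.21530.
Apparent dip = arctan|0.21530| = 12.2° (true dip is 31.1°, so apparent ≤ true as expected).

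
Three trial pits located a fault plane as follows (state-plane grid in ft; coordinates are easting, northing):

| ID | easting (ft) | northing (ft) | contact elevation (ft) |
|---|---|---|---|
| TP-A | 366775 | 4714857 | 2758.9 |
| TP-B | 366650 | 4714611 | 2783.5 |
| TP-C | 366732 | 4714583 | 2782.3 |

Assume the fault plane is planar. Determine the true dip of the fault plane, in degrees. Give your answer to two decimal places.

5.10°

Two edge vectors: TP-A→TP-B = (-125, -246, 24.6), TP-A→TP-C = (-43, -274, 23.4).
Normal n = (TP-A→TP-B) × (TP-A→TP-C) = (984, 1867.2, 23672).
So ∂z/∂easting = −n_x/n_z = −0.04157 and ∂z/∂northing = −n_y/n_z = −0.07888.
Gradient magnitude |∇z| = √(a² + b²) = √(0.00173 + 0.00622) = 0.08916.
True dip = arctan(0.08916) = 5.10°, dipping toward NNE (azimuth ≈ 028°).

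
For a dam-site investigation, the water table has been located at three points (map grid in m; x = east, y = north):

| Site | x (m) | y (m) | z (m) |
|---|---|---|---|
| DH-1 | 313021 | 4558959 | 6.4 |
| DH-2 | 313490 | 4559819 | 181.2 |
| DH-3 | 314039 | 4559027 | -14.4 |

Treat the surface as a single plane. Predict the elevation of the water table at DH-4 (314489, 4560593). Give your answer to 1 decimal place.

318.2 m

Two edge vectors: DH-1→DH-2 = (469, 860, 174.8), DH-1→DH-3 = (1018, 68, -20.8).
Normal n = (DH-1→DH-2) × (DH-1→DH-3) = (-29774.4, 187701.6, -843588).
So ∂z/∂x = −n_x/n_z = −0.035294954 and ∂z/∂y = −n_y/n_z = 0.222503876.
Intercept c from DH-1: 6.4 + 11048.06 − 1014386.05 = −1003331.59.
At (314489, 4560593): z = −11099.9 + 1014749.6 − 1003331.59 = 318.2 m.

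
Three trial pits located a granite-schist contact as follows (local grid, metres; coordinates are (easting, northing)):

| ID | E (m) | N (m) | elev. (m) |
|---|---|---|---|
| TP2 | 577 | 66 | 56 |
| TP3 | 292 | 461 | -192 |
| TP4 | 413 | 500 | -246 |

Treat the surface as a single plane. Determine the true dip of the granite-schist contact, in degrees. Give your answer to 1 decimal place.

Two edge vectors: TP2→TP3 = (-285, 395, -248), TP2→TP4 = (-164, 434, -302).
Normal n = (TP2→TP3) × (TP2→TP4) = (-11658, -45398, -58910).
So ∂z/∂E = −n_x/n_z = −0.19790 and ∂z/∂N = −n_y/n_z = −0.77063.
Gradient magnitude |∇z| = √(a² + b²) = √(0.03916 + 0.59388) = 0.79564.
True dip = arctan(0.79564) = 38.5°, dipping toward NNE (azimuth ≈ 014°).

38.5°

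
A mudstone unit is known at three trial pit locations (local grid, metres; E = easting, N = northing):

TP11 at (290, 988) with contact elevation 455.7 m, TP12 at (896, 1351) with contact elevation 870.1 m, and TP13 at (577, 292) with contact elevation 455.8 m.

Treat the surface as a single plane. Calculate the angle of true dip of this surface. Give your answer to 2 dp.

Two edge vectors: TP11→TP12 = (606, 363, 414.4), TP11→TP13 = (287, -696, 0.1).
Normal n = (TP11→TP12) × (TP11→TP13) = (288458.7, 118872.2, -525957).
So ∂z/∂E = −n_x/n_z = 0.54845 and ∂z/∂N = −n_y/n_z = 0.22601.
Gradient magnitude |∇z| = √(a² + b²) = √(0.30079 + 0.05108) = 0.59319.
True dip = arctan(0.59319) = 30.68°, dipping toward WSW (azimuth ≈ 248°).

30.68°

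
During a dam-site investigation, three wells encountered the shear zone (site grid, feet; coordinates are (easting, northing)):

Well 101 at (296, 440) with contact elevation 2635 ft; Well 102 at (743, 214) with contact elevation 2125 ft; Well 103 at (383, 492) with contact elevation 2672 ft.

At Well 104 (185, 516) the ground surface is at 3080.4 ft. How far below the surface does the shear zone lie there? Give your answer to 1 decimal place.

Let the plane be z = a·E + b·N + c.
Well 102−Well 101: 447a − 226b = −510;  Well 103−Well 101: 87a + 52b = 37.
Solving gives a = −0.42320, b = 1.41959.
Then c = 2635 − a·296 − b·440 = 2135.65.
At (185, 516): z_contact = −78.29 + 732.51 + 2135.65 = 2789.86 ft.
Depth below ground = 3080.4 − 2789.86 = 290.5 ft.

290.5 ft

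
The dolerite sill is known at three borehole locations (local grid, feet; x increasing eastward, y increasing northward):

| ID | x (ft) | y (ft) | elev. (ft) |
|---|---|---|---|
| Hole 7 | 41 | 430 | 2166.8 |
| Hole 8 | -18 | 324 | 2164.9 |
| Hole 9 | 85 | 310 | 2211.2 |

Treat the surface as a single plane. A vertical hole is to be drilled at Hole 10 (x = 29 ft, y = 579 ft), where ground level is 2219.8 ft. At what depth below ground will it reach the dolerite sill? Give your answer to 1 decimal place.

Let the plane be z = a·x + b·y + c.
Hole 8−Hole 7: −59a − 106b = −1.9;  Hole 9−Hole 7: 44a − 120b = 44.4.
Solving gives a = 0.42016, b = −0.21594.
Then c = 2166.8 − a·41 − b·430 = 2242.43.
At (29, 579): z_contact = 12.18 − 125.03 + 2242.43 = 2129.58 ft.
Depth below ground = 2219.8 − 2129.58 = 90.2 ft.

90.2 ft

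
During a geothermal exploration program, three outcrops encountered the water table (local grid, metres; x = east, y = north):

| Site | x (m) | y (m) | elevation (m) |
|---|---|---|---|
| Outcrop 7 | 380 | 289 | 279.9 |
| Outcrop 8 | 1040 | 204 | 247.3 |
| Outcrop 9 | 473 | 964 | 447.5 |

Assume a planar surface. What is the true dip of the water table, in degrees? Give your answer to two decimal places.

14.10°

Two edge vectors: Outcrop 7→Outcrop 8 = (660, -85, -32.6), Outcrop 7→Outcrop 9 = (93, 675, 167.6).
Normal n = (Outcrop 7→Outcrop 8) × (Outcrop 7→Outcrop 9) = (7759, -113647.8, 453405).
So ∂z/∂x = −n_x/n_z = −0.01711 and ∂z/∂y = −n_y/n_z = 0.25065.
Gradient magnitude |∇z| = √(a² + b²) = √(0.00029 + 0.06283) = 0.25124.
True dip = arctan(0.25124) = 14.10°, dipping toward S (azimuth ≈ 176°).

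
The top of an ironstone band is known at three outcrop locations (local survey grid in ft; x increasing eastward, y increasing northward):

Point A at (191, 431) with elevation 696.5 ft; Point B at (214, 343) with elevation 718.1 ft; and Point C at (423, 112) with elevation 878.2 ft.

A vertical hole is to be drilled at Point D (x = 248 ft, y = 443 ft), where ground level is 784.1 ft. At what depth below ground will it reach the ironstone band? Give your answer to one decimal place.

48.7 ft

Two edge vectors: Point A→Point B = (23, -88, 21.6), Point A→Point C = (232, -319, 181.7).
Normal n = (Point A→Point B) × (Point A→Point C) = (-9099.2, 832.1, 13079).
So ∂z/∂x = −n_x/n_z = 0.69571 and ∂z/∂y = −n_y/n_z = −0.06362.
Intercept c from Point A: 696.5 − 132.88 + 27.42 = 591.04.
At (248, 443): z_contact = 172.54 − 28.18 + 591.04 = 735.39 ft.
Depth below ground = 784.1 − 735.39 = 48.7 ft.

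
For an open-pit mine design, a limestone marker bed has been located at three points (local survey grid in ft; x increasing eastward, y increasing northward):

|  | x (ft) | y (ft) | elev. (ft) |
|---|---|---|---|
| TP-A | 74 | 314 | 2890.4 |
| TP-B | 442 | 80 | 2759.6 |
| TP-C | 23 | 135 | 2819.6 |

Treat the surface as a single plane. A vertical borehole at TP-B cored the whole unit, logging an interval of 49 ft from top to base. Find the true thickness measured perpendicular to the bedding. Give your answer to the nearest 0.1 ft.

45.0 ft

Let the plane be z = a·x + b·y + c.
TP-B−TP-A: 368a − 234b = −130.8;  TP-C−TP-A: −51a − 179b = −70.8.
Solving gives a = −0.08799, b = 0.42060.
|∇z| = √(a²+b²) = 0.42970, so dip δ = arctan(0.42970) = 23.25°.
True thickness = vertical thickness × cos δ = 49 × cos 23.25° = 45.0 ft.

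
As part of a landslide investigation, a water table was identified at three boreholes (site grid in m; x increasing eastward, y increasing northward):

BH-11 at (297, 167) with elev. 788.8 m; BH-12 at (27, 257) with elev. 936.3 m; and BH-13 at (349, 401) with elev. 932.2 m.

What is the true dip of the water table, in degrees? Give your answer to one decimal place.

Let the plane be z = a·x + b·y + c.
BH-12−BH-11: −270a + 90b = 147.5;  BH-13−BH-11: 52a + 234b = 143.4.
Solving gives a = −0.31844, b = 0.68358.
Gradient magnitude |∇z| = √(a² + b²) = √(0.10140 + 0.46729) = 0.75411.
True dip = arctan(0.75411) = 37.0°, dipping toward SSE (azimuth ≈ 155°).

37.0°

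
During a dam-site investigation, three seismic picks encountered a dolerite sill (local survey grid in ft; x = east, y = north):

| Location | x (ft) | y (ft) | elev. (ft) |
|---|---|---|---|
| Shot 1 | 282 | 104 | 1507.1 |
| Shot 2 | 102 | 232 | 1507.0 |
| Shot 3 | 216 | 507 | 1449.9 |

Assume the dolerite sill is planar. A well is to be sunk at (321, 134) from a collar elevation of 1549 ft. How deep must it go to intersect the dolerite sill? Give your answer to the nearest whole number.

51 ft

Two edge vectors: Shot 1→Shot 2 = (-180, 128, -0.1), Shot 1→Shot 3 = (-66, 403, -57.2).
Normal n = (Shot 1→Shot 2) × (Shot 1→Shot 3) = (-7281.3, -10289.4, -64092).
So ∂z/∂x = −n_x/n_z = −0.11361 and ∂z/∂y = −n_y/n_z = −0.16054.
Intercept c from Shot 1: 1507.1 + 32.04 + 16.70 = 1555.83.
At (321, 134): z_contact = −36.5 − 21.5 + 1555.83 = 1497.9 ft.
Depth below ground = 1549 − 1497.9 = 51 ft.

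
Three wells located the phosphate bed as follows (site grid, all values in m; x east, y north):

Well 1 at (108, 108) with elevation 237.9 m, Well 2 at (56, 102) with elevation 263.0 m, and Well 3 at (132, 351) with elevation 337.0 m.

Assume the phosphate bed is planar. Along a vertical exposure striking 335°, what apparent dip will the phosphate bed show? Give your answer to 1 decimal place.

Two edge vectors: Well 1→Well 2 = (-52, -6, 25.1), Well 1→Well 3 = (24, 243, 99.1).
Normal n = (Well 1→Well 2) × (Well 1→Well 3) = (-6693.9, 5755.6, -12492).
So ∂z/∂x = −n_x/n_z = −0.53585 and ∂z/∂y = −n_y/n_z = 0.46074.
Unit vector along 335° is (sin 335°, cos 335°) = (-0.4226, 0.9063).
Slope in that direction = a·(-0.4226) + b·(0.9063) = 0.64404.
Apparent dip = arctan|0.64404| = 32.8° (true dip is 35.2°, so apparent ≤ true as expected).

32.8°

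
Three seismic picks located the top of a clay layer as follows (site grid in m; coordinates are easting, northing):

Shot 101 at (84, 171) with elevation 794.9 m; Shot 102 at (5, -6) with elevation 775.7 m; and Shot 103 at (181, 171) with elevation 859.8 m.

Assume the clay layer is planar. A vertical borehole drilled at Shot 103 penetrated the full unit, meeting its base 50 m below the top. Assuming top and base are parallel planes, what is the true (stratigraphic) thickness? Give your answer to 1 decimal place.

41.0 m

Let the plane be z = a·easting + b·northing + c.
Shot 102−Shot 101: −79a − 177b = −19.2;  Shot 103−Shot 101: 97a + 0b = 64.9.
Solving gives a = 0.66907, b = −0.19015.
|∇z| = √(a²+b²) = 0.69557, so dip δ = arctan(0.69557) = 34.82°.
True thickness = vertical thickness × cos δ = 50 × cos 34.82° = 41.0 m.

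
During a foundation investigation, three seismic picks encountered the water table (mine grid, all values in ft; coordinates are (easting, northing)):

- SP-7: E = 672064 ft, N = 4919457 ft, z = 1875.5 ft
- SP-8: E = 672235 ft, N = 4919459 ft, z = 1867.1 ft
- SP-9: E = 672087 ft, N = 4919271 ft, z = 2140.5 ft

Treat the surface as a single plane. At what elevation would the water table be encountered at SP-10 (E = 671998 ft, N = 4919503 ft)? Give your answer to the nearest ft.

Two edge vectors: SP-7→SP-8 = (171, 2, -8.4), SP-7→SP-9 = (23, -186, 265).
Normal n = (SP-7→SP-8) × (SP-7→SP-9) = (-1032.4, -45508.2, -31852).
So ∂z/∂E = −n_x/n_z = −0.03241241 and ∂z/∂N = −n_y/n_z = −1.42873917.
Intercept c from SP-7: 1875.5 + 21783.21 + 7028620.90 = 7052279.62.
At (671998, 4919503): z = −21781.1 − 7028686.6 + 7052279.62 = 1811.9 ft.

1812 ft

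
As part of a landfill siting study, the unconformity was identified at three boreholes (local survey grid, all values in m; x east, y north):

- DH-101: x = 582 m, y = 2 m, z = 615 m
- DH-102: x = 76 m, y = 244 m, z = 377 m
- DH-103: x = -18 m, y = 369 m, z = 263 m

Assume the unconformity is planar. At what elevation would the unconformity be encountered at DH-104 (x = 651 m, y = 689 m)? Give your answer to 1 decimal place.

Let the plane be z = a·x + b·y + c.
DH-102−DH-101: −506a + 242b = −238;  DH-103−DH-101: −600a + 367b = −352.
Solving gives a = 0.05338, b = −0.87186.
Then c = 615 − a·582 − b·2 = 585.68.
At (651, 689): z = 34.8 − 600.7 + 585.68 = 19.7 m.

19.7 m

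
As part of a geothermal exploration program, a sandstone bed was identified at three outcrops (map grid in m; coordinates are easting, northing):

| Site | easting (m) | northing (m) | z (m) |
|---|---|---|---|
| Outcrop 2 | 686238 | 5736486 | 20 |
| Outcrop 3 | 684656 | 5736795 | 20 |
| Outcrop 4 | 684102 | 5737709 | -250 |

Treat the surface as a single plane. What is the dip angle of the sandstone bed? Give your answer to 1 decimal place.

18.9°

Let the plane be z = a·easting + b·northing + c.
Outcrop 3−Outcrop 2: −1582a + 309b = 0;  Outcrop 4−Outcrop 2: −2136a + 1223b = −270.
Solving gives a = −0.06545, b = −0.33507.
Gradient magnitude |∇z| = √(a² + b²) = √(0.00428 + 0.11227) = 0.34141.
True dip = arctan(0.34141) = 18.9°, dipping toward N (azimuth ≈ 011°).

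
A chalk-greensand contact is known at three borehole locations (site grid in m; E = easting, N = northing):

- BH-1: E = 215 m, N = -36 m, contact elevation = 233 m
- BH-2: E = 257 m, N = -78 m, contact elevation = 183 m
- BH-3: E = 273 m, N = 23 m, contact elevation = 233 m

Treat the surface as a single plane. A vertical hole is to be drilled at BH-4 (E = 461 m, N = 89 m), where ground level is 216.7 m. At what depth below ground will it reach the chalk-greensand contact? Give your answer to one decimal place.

Two edge vectors: BH-1→BH-2 = (42, -42, -50), BH-1→BH-3 = (58, 59, 0).
Normal n = (BH-1→BH-2) × (BH-1→BH-3) = (2950, -2900, 4914).
So ∂z/∂E = −n_x/n_z = −0.60033 and ∂z/∂N = −n_y/n_z = 0.59015.
Intercept c from BH-1: 233 + 129.07 + 21.25 = 383.32.
At (461, 89): z_contact = −276.75 + 52.52 + 383.32 = 159.09 m.
Depth below ground = 216.7 − 159.09 = 57.6 m.

57.6 m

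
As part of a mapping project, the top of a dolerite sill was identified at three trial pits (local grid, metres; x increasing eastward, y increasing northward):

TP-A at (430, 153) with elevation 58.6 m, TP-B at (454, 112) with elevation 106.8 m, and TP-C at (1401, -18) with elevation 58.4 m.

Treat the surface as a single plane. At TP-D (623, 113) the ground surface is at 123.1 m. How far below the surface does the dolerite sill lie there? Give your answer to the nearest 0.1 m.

Let the plane be z = a·x + b·y + c.
TP-B−TP-A: 24a − 41b = 48.2;  TP-C−TP-A: 971a − 171b = −0.2.
Solving gives a = −0.231058, b = −1.310863.
Then c = 58.6 − a·430 − b·153 = 358.52.
At (623, 113): z_contact = −143.95 − 148.13 + 358.52 = 66.44 m.
Depth below ground = 123.1 − 66.44 = 56.7 m.

56.7 m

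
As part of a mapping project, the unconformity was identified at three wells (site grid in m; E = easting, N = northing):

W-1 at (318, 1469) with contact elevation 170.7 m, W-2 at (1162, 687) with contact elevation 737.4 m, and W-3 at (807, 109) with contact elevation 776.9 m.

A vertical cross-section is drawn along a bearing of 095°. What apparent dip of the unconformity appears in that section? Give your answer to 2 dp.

Two edge vectors: W-1→W-2 = (844, -782, 566.7), W-1→W-3 = (489, -1360, 606.2).
Normal n = (W-1→W-2) × (W-1→W-3) = (296663.6, -234516.5, -765442).
So ∂z/∂E = −n_x/n_z = 0.38757 and ∂z/∂N = −n_y/n_z = −0.30638.
Unit vector along 095° is (sin 95°, cos 95°) = (0.9962, -0.0872).
Slope in that direction = a·(0.9962) + b·(-0.0872) = 0.41280.
Apparent dip = arctan|0.41280| = 22.43° (true dip is 26.3°, so apparent ≤ true as expected).

22.43°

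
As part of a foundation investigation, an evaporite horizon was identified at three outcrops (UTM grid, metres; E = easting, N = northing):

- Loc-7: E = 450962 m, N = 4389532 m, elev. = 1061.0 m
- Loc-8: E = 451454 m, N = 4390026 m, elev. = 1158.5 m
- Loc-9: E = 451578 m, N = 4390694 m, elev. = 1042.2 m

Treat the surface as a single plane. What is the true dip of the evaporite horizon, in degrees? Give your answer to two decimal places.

27.77°

Let the plane be z = a·E + b·N + c.
Loc-8−Loc-7: 492a + 494b = 97.5;  Loc-9−Loc-7: 616a + 1162b = −18.8.
Solving gives a = 0.45842, b = −0.25920.
Gradient magnitude |∇z| = √(a² + b²) = √(0.21015 + 0.06718) = 0.52663.
True dip = arctan(0.52663) = 27.77°, dipping toward WNW (azimuth ≈ 299°).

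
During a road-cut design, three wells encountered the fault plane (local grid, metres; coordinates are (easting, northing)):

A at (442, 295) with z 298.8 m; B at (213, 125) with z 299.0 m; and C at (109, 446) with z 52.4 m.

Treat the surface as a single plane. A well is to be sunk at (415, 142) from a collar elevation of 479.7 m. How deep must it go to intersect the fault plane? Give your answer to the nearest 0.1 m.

Let the plane be z = a·E + b·N + c.
B−A: −229a − 170b = 0.2;  C−A: −333a + 151b = −246.4.
Solving gives a = 0.45902, b = −0.61951.
Then c = 298.8 − a·442 − b·295 = 278.67.
At (415, 142): z_contact = 190.49 − 87.97 + 278.67 = 381.19 m.
Depth below ground = 479.7 − 381.19 = 98.5 m.

98.5 m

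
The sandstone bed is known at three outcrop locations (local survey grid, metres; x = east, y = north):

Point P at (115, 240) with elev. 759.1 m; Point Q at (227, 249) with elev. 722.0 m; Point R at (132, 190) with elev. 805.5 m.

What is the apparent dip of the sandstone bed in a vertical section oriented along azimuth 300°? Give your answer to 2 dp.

Let the plane be z = a·x + b·y + c.
Point Q−Point P: 112a + 9b = −37.1;  Point R−Point P: 17a − 50b = 46.4.
Solving gives a = −0.24985, b = −1.01295.
Unit vector along 300° is (sin 300°, cos 300°) = (-0.8660, 0.5000).
Slope in that direction = a·(-0.8660) + b·(0.5000) = −0.29010.
Apparent dip = arctan|0.29010| = 16.18° (true dip is 46.2°, so apparent ≤ true as expected).

16.18°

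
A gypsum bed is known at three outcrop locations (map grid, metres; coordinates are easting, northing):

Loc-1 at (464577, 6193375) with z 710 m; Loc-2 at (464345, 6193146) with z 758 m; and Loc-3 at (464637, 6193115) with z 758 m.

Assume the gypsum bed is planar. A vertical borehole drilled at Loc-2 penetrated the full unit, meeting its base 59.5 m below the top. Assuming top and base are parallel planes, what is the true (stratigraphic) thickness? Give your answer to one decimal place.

Let the plane be z = a·easting + b·northing + c.
Loc-2−Loc-1: −232a − 229b = 48;  Loc-3−Loc-1: 60a − 260b = 48.
Solving gives a = −0.02009, b = −0.18925.
|∇z| = √(a²+b²) = 0.19032, so dip δ = arctan(0.19032) = 10.78°.
True thickness = vertical thickness × cos δ = 59.5 × cos 10.78° = 58.5 m.

58.5 m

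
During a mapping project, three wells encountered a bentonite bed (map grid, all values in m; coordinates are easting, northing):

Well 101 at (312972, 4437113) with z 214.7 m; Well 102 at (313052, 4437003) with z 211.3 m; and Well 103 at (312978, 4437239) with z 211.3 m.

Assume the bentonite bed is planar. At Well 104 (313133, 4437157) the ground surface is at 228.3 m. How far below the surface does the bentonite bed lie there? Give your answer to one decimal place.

26.7 m

Two edge vectors: Well 101→Well 102 = (80, -110, -3.4), Well 101→Well 103 = (6, 126, -3.4).
Normal n = (Well 101→Well 102) × (Well 101→Well 103) = (802.4, 251.6, 10740).
So ∂z/∂easting = −n_x/n_z = −0.074711359 and ∂z/∂northing = −n_y/n_z = −0.023426443.
Intercept c from Well 101: 214.7 + 23382.56 + 103945.78 = 127543.04.
At (313133, 4437157): z_contact = −23394.59 − 103946.81 + 127543.04 = 201.64 m.
Depth below ground = 228.3 − 201.64 = 26.7 m.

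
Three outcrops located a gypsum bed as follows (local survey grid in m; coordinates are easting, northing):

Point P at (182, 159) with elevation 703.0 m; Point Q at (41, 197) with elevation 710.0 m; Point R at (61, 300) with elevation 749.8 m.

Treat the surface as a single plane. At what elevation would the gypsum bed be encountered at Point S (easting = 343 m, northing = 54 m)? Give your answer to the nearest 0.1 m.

671.8 m

Two edge vectors: Point P→Point Q = (-141, 38, 7), Point P→Point R = (-121, 141, 46.8).
Normal n = (Point P→Point Q) × (Point P→Point R) = (791.4, 5751.8, -15283).
So ∂z/∂easting = −n_x/n_z = 0.05178 and ∂z/∂northing = −n_y/n_z = 0.37635.
Intercept c from Point P: 703 − 9.42 − 59.84 = 633.74.
At (343, 54): z = 17.8 + 20.3 + 633.74 = 671.8 m.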